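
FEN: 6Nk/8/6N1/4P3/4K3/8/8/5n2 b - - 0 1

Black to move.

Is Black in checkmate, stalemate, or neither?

Black to move; black king on h8.
In check: yes, from the white knight on g6.
Legal moves for Black: Kxg8, Kh7, Kg7.
Black is in check but has 3 legal moves → neither.

neither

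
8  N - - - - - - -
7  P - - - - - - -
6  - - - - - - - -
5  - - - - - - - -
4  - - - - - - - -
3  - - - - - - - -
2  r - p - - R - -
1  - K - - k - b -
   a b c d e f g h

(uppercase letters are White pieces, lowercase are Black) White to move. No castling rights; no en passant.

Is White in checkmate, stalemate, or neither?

neither

White to move; white king on b1.
In check: yes, from the black pawn on c2.
King squares — a1: attacked by Ra2; c1: available; a2: available; b2: attacked by Ra2; c2: attacked by Ra2.
Legal moves for White: Kxa2, Kc1, Rxc2.
White is in check but has 3 legal moves → neither.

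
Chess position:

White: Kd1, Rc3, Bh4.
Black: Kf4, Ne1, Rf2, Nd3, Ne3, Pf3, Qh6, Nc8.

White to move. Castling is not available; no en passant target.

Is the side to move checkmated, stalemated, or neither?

checkmate

White to move; white king on d1.
In check: yes, from the black knight on e3.
King squares — c1: attacked by Nd3; e1: attacked by Nd3; c2: attacked by Ne1; d2: attacked by Rf2; e2: attacked by Rf2.
Legal moves for White: none.
In check with no legal moves → checkmate.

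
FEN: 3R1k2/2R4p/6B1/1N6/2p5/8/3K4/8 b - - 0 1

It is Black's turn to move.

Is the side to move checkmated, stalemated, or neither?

checkmate

Black to move; black king on f8.
In check: yes, from the white rook on d8.
King squares — e7: attacked by Rc7; f7: attacked by Bg6; g7: attacked by Rc7; e8: attacked by Bg6; g8: attacked by Rd8.
Legal moves for Black: none.
In check with no legal moves → checkmate.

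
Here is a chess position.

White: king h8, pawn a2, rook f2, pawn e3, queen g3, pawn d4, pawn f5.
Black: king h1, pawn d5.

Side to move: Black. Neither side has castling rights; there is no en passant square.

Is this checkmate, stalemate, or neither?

stalemate

Black to move; black king on h1.
In check: no.
King squares — g1: attacked by Qg3; g2: attacked by Rf2; h2: attacked by Rf2.
Legal moves for Black: none.
Not in check and no legal moves → stalemate.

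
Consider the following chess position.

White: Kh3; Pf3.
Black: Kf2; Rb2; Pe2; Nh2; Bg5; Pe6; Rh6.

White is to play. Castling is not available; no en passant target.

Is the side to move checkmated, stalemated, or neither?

checkmate

White to move; white king on h3.
In check: yes, from the black rook on h6.
King squares — g2: attacked by Kf2; h2: attacked by Rh6; g3: attacked by Kf2; g4: attacked by Nh2; h4: attacked by Bg5.
Legal moves for White: none.
In check with no legal moves → checkmate.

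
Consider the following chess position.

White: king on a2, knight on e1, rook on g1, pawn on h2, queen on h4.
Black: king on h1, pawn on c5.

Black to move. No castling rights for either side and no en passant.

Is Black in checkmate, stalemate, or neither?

neither

Black to move; black king on h1.
In check: yes, from the white rook on g1.
King squares — g1: available; g2: attacked by Ne1; h2: attacked by Qh4.
Legal moves for Black: Kxg1.
Black is in check but has 1 legal move → neither.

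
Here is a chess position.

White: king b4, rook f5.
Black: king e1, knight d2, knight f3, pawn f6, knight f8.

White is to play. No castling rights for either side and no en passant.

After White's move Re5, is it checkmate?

no

After Re5: black king on e1; in check: yes, from the white rook on e5.
Black has 6 legal replies: Kf2, Kf1, Kd1, Nxe5, Ne4, fxe5.
In check but a legal move exists → not checkmate.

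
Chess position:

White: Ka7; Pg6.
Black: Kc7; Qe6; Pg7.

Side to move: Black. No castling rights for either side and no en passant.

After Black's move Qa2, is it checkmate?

After Qa2: white king on a7; in check: yes, from the black queen on a2.
King squares — a6: attacked by Qa2; b6: attacked by Kc7; b7: attacked by Kc7; a8: attacked by Qa2; b8: attacked by Kc7.
White has no legal moves → checkmate.

yes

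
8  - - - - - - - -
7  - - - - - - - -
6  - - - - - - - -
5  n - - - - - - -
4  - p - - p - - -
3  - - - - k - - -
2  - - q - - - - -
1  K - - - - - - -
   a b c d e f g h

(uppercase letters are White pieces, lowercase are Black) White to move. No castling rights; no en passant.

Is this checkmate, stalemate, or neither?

stalemate

White to move; white king on a1.
In check: no.
King squares — b1: attacked by Qc2; a2: attacked by Qc2; b2: attacked by Qc2.
Legal moves for White: none.
Not in check and no legal moves → stalemate.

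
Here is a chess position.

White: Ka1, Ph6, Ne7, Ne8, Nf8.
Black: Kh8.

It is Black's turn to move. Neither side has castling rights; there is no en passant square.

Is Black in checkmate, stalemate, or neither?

Black to move; black king on h8.
In check: no.
King squares — g7: attacked by Ph6; h7: attacked by Nf8; g8: attacked by Ne7.
Legal moves for Black: none.
Not in check and no legal moves → stalemate.

stalemate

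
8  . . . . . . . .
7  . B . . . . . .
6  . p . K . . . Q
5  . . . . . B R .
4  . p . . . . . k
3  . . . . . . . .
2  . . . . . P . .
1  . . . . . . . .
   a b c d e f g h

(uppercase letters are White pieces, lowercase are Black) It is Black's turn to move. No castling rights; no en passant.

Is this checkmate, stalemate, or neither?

Black to move; black king on h4.
In check: yes, from the white queen on h6.
King squares — g3: attacked by Pf2; h3: attacked by Bf5; g4: attacked by Bf5; g5: attacked by Qh6; h5: attacked by Rg5.
Legal moves for Black: none.
In check with no legal moves → checkmate.

checkmate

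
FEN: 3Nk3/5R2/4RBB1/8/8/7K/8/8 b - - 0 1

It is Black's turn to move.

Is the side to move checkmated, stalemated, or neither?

checkmate

Black to move; black king on e8.
In check: yes, from the white rook on e6.
King squares — d7: attacked by Rf7; e7: attacked by Re6; f7: attacked by Bg6; d8: attacked by Bf6; f8: attacked by Rf7.
Legal moves for Black: none.
In check with no legal moves → checkmate.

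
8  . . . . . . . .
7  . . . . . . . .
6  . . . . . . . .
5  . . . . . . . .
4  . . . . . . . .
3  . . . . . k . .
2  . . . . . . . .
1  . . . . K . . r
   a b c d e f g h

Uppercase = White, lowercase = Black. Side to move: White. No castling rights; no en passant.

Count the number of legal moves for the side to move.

White to move; king on e1.
In check: yes, from the black rook on h1.
Legal moves: Kd2.
Count: 1.

1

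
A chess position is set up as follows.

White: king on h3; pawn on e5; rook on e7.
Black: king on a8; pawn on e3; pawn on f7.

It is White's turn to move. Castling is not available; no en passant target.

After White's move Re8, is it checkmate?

After Re8: black king on a8; in check: yes, from the white rook on e8.
Black has 2 legal replies: Kb7, Ka7.
In check but a legal move exists → not checkmate.

no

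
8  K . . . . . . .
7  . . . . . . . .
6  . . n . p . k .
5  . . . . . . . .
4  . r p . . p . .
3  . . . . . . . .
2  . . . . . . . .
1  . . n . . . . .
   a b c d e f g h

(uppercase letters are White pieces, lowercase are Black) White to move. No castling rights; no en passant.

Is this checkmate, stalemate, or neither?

White to move; white king on a8.
In check: no.
King squares — a7: attacked by Nc6; b7: attacked by Rb4; b8: attacked by Rb4.
Legal moves for White: none.
Not in check and no legal moves → stalemate.

stalemate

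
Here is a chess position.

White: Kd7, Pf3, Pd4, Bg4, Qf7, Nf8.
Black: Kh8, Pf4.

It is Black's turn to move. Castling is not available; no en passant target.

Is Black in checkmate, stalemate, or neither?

Black to move; black king on h8.
In check: no.
King squares — g7: attacked by Qf7; h7: attacked by Qf7; g8: attacked by Qf7.
Legal moves for Black: none.
Not in check and no legal moves → stalemate.

stalemate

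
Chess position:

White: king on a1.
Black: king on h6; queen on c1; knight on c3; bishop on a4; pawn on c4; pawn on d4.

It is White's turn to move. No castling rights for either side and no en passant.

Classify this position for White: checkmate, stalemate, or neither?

White to move; white king on a1.
In check: yes, from the black queen on c1.
King squares — b1: attacked by Qc1; a2: attacked by Nc3; b2: attacked by Qc1.
Legal moves for White: none.
In check with no legal moves → checkmate.

checkmate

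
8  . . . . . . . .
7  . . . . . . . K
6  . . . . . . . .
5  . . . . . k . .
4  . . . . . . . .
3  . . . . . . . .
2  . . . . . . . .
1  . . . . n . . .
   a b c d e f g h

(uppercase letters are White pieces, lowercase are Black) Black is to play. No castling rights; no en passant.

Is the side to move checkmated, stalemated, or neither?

Black to move; black king on f5.
In check: no.
Legal moves for Black: Kf6, Ke6, Kg5, Ke5, Kg4, Kf4, Ke4, Nf3, Nd3, Ng2, Nc2.
Black has 11 legal moves and is not in check → neither.

neither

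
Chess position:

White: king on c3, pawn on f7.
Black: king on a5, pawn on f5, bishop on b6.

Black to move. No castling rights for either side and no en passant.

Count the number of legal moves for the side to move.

Black to move; king on a5.
In check: no.
Legal moves: Bd8, Bc7, Ba7, Bc5, Bd4+, Be3, Bf2, Bg1, Ka6, Kb5, Ka4, f4.
Count: 12.

12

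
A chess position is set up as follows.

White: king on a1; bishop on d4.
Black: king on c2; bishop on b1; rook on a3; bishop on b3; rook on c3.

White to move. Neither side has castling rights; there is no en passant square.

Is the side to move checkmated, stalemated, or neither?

checkmate

White to move; white king on a1.
In check: yes, from the black rook on a3.
King squares — b1: attacked by Kc2; a2: attacked by Bb1; b2: attacked by Kc2.
Legal moves for White: none.
In check with no legal moves → checkmate.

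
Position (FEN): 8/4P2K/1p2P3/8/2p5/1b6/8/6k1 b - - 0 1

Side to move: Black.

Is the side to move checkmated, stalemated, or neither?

Black to move; black king on g1.
In check: no.
Legal moves for Black: Ba4, Bc2+, Ba2, Bd1, Kh2, Kg2, Kf2, Kh1, Kf1, b5, c3.
Black has 11 legal moves and is not in check → neither.

neither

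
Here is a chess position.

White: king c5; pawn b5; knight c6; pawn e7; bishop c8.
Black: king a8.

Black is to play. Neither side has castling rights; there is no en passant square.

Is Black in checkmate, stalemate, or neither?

stalemate

Black to move; black king on a8.
In check: no.
King squares — a7: attacked by Nc6; b7: attacked by Bc8; b8: attacked by Nc6.
Legal moves for Black: none.
Not in check and no legal moves → stalemate.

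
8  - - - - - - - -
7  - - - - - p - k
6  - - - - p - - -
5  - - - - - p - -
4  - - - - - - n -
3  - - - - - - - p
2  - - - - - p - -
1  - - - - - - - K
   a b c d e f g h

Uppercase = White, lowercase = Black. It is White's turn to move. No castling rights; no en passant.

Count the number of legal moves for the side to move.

0

White to move; king on h1.
In check: no.
Legal moves: none.
Count: 0.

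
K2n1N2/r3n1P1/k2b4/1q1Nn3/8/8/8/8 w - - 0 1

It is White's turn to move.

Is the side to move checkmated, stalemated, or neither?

checkmate

White to move; white king on a8.
In check: yes, from the black rook on a7.
King squares — a7: attacked by Ka6; b7: attacked by Qb5; b8: attacked by Qb5.
Legal moves for White: none.
In check with no legal moves → checkmate.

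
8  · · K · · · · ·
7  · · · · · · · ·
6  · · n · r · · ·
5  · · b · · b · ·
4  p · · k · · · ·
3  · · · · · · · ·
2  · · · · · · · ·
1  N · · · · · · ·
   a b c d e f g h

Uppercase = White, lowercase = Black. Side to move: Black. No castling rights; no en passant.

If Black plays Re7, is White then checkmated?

yes

After Re7: white king on c8; in check: yes, from the black bishop on f5.
King squares — b7: attacked by Re7; c7: attacked by Re7; d7: attacked by Bf5; b8: attacked by Nc6; d8: attacked by Nc6.
White has no legal moves → checkmate.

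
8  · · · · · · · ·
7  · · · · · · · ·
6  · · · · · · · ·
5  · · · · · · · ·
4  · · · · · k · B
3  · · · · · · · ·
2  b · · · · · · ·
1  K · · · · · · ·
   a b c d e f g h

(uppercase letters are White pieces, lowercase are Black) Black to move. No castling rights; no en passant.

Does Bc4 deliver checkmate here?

no

After Bc4: white king on a1; in check: no.
White is not in check, so this cannot be checkmate.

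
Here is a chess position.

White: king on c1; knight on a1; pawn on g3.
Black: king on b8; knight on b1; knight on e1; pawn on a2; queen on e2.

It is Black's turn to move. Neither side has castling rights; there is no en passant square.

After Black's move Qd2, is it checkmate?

yes

After Qd2: white king on c1; in check: yes, from the black queen on d2.
King squares — b1: attacked by Pa2; d1: attacked by Qd2; b2: attacked by Qd2; c2: attacked by Ne1; d2: attacked by Nb1.
White has no legal moves → checkmate.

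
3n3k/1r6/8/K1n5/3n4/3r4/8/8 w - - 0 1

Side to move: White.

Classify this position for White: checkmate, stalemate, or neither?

stalemate

White to move; white king on a5.
In check: no.
King squares — a4: attacked by Nc5; b4: attacked by Rb7; b5: attacked by Nd4; a6: attacked by Nc5; b6: attacked by Rb7.
Legal moves for White: none.
Not in check and no legal moves → stalemate.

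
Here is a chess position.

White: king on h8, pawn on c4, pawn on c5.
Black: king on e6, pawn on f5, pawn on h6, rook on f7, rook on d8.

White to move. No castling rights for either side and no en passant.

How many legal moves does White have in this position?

White to move; king on h8.
In check: yes, from the black rook on d8.
Legal moves: none.
Count: 0.

0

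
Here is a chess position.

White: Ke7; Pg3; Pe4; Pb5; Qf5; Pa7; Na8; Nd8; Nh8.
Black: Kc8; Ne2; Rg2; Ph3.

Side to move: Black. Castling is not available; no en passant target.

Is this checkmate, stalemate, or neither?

Black to move; black king on c8.
In check: yes, from the white queen on f5.
King squares — b7: attacked by Nd8; c7: attacked by Na8; d7: attacked by Qf5; b8: attacked by Pa7; d8: attacked by Ke7.
Legal moves for Black: none.
In check with no legal moves → checkmate.

checkmate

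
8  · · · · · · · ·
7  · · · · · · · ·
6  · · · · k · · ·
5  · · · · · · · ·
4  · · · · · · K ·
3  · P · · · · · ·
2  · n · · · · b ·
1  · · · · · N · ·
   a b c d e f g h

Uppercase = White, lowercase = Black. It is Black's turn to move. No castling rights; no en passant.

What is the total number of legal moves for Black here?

20

Black to move; king on e6.
In check: no.
Legal moves: Kf7, Ke7, Kd7, Kf6, Kd6, Ke5, Kd5, Ba8, Bb7, Bc6, Bd5, Be4, Bh3+, Bf3+, Bh1, Bxf1, Nc4, Na4, Nd3, Nd1.
Count: 20.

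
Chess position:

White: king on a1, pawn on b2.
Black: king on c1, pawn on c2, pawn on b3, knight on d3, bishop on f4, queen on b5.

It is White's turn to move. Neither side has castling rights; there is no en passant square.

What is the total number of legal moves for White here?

0

White to move; king on a1.
In check: no.
Legal moves: none.
Count: 0.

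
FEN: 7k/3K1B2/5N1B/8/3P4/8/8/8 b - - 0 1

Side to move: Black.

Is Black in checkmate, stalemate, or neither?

stalemate

Black to move; black king on h8.
In check: no.
King squares — g7: attacked by Bh6; h7: attacked by Nf6; g8: attacked by Nf6.
Legal moves for Black: none.
Not in check and no legal moves → stalemate.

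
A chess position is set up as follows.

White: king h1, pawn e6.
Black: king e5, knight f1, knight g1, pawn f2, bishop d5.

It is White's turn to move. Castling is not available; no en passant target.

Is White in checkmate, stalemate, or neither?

checkmate

White to move; white king on h1.
In check: yes, from the black bishop on d5.
King squares — g1: attacked by Pf2; g2: attacked by Bd5; h2: attacked by Nf1.
Legal moves for White: none.
In check with no legal moves → checkmate.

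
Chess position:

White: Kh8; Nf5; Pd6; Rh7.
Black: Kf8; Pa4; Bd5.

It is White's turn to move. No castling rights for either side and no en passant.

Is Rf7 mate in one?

no

After Rf7: black king on f8; in check: yes, from the white rook on f7.
Black has 3 legal replies: Ke8, Kxf7, Bxf7.
In check but a legal move exists → not checkmate.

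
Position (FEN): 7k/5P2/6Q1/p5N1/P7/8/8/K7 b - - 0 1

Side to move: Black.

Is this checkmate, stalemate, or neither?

stalemate

Black to move; black king on h8.
In check: no.
King squares — g7: attacked by Qg6; h7: attacked by Ng5; g8: attacked by Qg6.
Legal moves for Black: none.
Not in check and no legal moves → stalemate.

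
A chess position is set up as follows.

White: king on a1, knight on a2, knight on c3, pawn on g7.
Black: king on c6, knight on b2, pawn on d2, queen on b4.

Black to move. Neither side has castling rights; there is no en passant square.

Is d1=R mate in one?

After d1=R: white king on a1; in check: yes, from the black rook on d1.
White has 3 legal replies: Nxd1, Nb1, Nc1.
In check but a legal move exists → not checkmate.

no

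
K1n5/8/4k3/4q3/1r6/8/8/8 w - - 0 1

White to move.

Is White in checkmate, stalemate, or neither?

White to move; white king on a8.
In check: no.
King squares — a7: attacked by Nc8; b7: attacked by Rb4; b8: attacked by Rb4.
Legal moves for White: none.
Not in check and no legal moves → stalemate.

stalemate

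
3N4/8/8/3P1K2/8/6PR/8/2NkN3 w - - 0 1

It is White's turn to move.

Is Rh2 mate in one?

no

After Rh2: black king on d1; in check: no.
Black is not in check, so this cannot be checkmate.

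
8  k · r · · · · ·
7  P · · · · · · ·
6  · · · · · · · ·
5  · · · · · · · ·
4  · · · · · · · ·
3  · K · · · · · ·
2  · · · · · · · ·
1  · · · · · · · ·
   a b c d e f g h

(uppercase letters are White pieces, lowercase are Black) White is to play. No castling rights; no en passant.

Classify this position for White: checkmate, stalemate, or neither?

neither

White to move; white king on b3.
In check: no.
Legal moves for White: Kb4, Ka4, Ka3, Kb2, Ka2.
White has 5 legal moves and is not in check → neither.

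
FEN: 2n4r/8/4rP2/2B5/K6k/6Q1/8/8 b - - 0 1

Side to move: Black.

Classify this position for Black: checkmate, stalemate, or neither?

neither

Black to move; black king on h4.
In check: yes, from the white queen on g3.
Legal moves for Black: Kh5, Kxg3.
Black is in check but has 2 legal moves → neither.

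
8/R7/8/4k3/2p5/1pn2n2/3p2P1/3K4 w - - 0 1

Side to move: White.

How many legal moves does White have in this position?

0

White to move; king on d1.
In check: yes, from the black knight on c3.
Legal moves: none.
Count: 0.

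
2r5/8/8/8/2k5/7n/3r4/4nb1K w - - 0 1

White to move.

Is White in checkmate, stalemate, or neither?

White to move; white king on h1.
In check: no.
King squares — g1: attacked by Nh3; g2: attacked by Ne1; h2: attacked by Rd2.
Legal moves for White: none.
Not in check and no legal moves → stalemate.

stalemate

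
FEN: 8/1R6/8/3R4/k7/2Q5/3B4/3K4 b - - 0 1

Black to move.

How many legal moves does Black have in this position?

Black to move; king on a4.
In check: no.
Legal moves: none.
Count: 0.

0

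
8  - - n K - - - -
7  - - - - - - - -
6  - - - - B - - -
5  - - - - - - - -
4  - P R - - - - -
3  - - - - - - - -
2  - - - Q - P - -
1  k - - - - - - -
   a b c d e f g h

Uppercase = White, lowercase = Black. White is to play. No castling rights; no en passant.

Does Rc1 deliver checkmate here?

yes

After Rc1: black king on a1; in check: yes, from the white rook on c1.
King squares — b1: attacked by Rc1; a2: attacked by Qd2; b2: attacked by Qd2.
Black has no legal moves → checkmate.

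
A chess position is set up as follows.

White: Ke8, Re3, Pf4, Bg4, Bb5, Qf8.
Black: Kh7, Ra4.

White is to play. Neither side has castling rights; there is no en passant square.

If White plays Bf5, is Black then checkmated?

yes

After Bf5: black king on h7; in check: yes, from the white bishop on f5.
King squares — g6: attacked by Bf5; h6: attacked by Qf8; g7: attacked by Qf8; g8: attacked by Qf8; h8: attacked by Qf8.
Black has no legal moves → checkmate.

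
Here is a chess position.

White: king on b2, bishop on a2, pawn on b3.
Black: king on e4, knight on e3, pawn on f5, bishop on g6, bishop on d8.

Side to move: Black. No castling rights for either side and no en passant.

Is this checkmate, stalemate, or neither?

Black to move; black king on e4.
In check: no.
Legal moves for Black include: Be7, Bc7, Bf6+, Bb6, Bg5, Ba5, Bh4, Be8, Bh7, Bf7, Bh5, Ke5, Kd5, Kf4, Kd4, Kf3, Kd3, Nd5, ... (list truncated; more exist).
Black has legal moves and is not in check → neither.

neither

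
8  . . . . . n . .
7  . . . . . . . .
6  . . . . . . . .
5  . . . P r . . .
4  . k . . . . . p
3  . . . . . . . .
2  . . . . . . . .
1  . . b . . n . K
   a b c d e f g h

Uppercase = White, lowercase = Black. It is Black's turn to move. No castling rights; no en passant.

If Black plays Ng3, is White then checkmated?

no

After Ng3: white king on h1; in check: yes, from the black knight on g3.
White has 3 legal replies: Kh2, Kg2, Kg1.
In check but a legal move exists → not checkmate.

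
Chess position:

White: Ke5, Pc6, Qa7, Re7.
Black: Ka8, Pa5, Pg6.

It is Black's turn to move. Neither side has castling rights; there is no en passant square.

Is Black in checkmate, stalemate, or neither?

Black to move; black king on a8.
In check: yes, from the white queen on a7.
King squares — a7: attacked by Re7; b7: attacked by Pc6; b8: attacked by Qa7.
Legal moves for Black: none.
In check with no legal moves → checkmate.

checkmate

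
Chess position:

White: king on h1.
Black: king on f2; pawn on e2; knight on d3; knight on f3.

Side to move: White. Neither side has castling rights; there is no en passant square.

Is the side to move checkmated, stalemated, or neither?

stalemate

White to move; white king on h1.
In check: no.
King squares — g1: attacked by Kf2; g2: attacked by Kf2; h2: attacked by Nf3.
Legal moves for White: none.
Not in check and no legal moves → stalemate.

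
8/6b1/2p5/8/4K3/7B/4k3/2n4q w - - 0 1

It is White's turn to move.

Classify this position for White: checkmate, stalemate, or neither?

White to move; white king on e4.
In check: yes, from the black queen on h1.
King squares — d3: attacked by Nc1; e3: attacked by Ke2; f3: attacked by Qh1; d4: attacked by Bg7; f4: available; d5: attacked by Qh1; e5: attacked by Bg7; f5: available.
Legal moves for White: Kf5, Kf4, Bg2.
White is in check but has 3 legal moves → neither.

neither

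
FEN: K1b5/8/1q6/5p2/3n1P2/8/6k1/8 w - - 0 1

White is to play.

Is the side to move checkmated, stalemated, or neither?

White to move; white king on a8.
In check: no.
King squares — a7: attacked by Qb6; b7: attacked by Qb6; b8: attacked by Qb6.
Legal moves for White: none.
Not in check and no legal moves → stalemate.

stalemate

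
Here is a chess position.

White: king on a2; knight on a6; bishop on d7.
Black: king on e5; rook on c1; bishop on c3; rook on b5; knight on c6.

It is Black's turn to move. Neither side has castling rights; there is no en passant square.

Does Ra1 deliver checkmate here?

After Ra1: white king on a2; in check: yes, from the black rook on a1.
King squares — a1: attacked by Bc3; b1: attacked by Ra1; b2: attacked by Bc3; a3: attacked by Ra1; b3: attacked by Rb5.
White has no legal moves → checkmate.

yes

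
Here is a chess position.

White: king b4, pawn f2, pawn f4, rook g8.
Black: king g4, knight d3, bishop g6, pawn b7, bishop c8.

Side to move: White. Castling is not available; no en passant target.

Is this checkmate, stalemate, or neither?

White to move; white king on b4.
In check: yes, from the black knight on d3.
King squares — a3: available; b3: available; c3: available; a4: available; c4: available; a5: available; b5: available; c5: attacked by Nd3.
Legal moves for White: Kb5, Ka5, Kc4, Ka4, Kc3, Kb3, Ka3.
White is in check but has 7 legal moves → neither.

neither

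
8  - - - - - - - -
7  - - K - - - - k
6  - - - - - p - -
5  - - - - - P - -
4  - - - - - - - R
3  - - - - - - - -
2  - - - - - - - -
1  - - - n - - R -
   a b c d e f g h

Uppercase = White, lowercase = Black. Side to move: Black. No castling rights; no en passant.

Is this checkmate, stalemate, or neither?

checkmate

Black to move; black king on h7.
In check: yes, from the white rook on h4.
King squares — g6: attacked by Rg1; h6: attacked by Rh4; g7: attacked by Rg1; g8: attacked by Rg1; h8: attacked by Rh4.
Legal moves for Black: none.
In check with no legal moves → checkmate.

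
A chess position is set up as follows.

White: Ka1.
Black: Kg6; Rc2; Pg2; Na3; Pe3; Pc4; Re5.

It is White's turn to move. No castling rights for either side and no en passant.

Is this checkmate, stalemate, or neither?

stalemate

White to move; white king on a1.
In check: no.
King squares — b1: attacked by Na3; a2: attacked by Rc2; b2: attacked by Rc2.
Legal moves for White: none.
Not in check and no legal moves → stalemate.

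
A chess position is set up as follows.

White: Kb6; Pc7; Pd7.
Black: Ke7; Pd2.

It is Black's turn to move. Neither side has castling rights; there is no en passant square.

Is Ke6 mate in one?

no

After Ke6: white king on b6; in check: no.
White is not in check, so this cannot be checkmate.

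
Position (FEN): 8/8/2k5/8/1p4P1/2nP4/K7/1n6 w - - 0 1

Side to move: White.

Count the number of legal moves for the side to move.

White to move; king on a2.
In check: yes, from the black knight on c3.
Legal moves: Kb3, Kb2, Ka1.
Count: 3.

3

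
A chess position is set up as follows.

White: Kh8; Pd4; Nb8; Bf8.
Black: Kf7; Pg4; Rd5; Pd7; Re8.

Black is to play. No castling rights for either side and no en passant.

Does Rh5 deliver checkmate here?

yes

After Rh5: white king on h8; in check: yes, from the black rook on h5.
King squares — g7: attacked by Kf7; h7: attacked by Rh5; g8: attacked by Kf7.
White has no legal moves → checkmate.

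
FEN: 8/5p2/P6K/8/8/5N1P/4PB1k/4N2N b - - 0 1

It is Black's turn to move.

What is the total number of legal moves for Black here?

Black to move; king on h2.
In check: yes, from the white knight on f3.
Legal moves: Kxh3, Kxh1.
Count: 2.

2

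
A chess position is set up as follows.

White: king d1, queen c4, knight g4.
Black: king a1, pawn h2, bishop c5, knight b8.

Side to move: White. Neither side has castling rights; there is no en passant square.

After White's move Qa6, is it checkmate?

no

After Qa6: black king on a1; in check: yes, from the white queen on a6.
Black has 4 legal replies: Kb2, Kb1, Nxa6, Ba3.
In check but a legal move exists → not checkmate.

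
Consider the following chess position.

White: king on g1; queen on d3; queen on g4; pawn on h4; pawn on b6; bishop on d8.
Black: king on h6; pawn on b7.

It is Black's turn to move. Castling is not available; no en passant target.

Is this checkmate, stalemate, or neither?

Black to move; black king on h6.
In check: no.
King squares — g5: attacked by Qg4; h5: attacked by Qg4; g6: attacked by Qd3; g7: attacked by Qg4; h7: attacked by Qd3.
Legal moves for Black: none.
Not in check and no legal moves → stalemate.

stalemate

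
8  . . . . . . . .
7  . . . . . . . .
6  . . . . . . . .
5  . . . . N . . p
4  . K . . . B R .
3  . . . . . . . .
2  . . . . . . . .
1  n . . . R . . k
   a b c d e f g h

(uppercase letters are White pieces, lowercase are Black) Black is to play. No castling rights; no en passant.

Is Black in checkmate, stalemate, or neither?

checkmate

Black to move; black king on h1.
In check: yes, from the white rook on e1.
King squares — g1: attacked by Re1; g2: attacked by Rg4; h2: attacked by Bf4.
Legal moves for Black: none.
In check with no legal moves → checkmate.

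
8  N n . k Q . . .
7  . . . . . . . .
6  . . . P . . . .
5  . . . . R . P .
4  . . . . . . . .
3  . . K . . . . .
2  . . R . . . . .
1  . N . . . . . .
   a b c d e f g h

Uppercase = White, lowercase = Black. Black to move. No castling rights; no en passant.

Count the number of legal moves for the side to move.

0

Black to move; king on d8.
In check: yes, from the white queen on e8.
Legal moves: none.
Count: 0.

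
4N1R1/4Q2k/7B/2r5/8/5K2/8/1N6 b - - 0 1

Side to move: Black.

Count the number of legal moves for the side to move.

2

Black to move; king on h7.
In check: yes, from the white queen on e7.
Legal moves: Kxg8, Kxh6.
Count: 2.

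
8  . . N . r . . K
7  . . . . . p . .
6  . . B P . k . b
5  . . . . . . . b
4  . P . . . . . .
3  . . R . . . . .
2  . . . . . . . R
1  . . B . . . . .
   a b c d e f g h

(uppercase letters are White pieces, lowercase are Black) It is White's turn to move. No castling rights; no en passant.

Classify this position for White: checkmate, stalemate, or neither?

neither

White to move; white king on h8.
In check: yes, from the black rook on e8.
Legal moves for White: Kh7, Bxe8.
White is in check but has 2 legal moves → neither.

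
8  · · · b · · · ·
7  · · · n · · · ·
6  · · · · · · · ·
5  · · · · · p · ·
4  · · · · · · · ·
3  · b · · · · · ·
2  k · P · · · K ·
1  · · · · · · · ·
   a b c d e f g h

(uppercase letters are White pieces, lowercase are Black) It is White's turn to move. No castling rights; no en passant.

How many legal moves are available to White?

11

White to move; king on g2.
In check: no.
Legal moves: Kh3, Kg3, Kf3, Kh2, Kf2, Kh1, Kg1, Kf1, cxb3, c3, c4.
Count: 11.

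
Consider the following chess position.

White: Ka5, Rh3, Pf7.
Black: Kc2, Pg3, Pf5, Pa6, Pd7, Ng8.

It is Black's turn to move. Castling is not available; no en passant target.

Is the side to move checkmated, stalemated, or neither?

neither

Black to move; black king on c2.
In check: no.
Legal moves for Black: Ne7, Nh6, Nf6, Kd3, Kc3, Kb3, Kd2, Kb2, Kd1, Kc1, Kb1, d6, f4, g2, d5.
Black has 15 legal moves and is not in check → neither.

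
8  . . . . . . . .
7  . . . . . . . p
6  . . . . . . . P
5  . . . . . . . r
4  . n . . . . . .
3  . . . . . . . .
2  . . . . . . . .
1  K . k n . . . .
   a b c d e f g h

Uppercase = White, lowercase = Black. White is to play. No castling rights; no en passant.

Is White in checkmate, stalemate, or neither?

stalemate

White to move; white king on a1.
In check: no.
King squares — b1: attacked by Kc1; a2: attacked by Nb4; b2: attacked by Kc1.
Legal moves for White: none.
Not in check and no legal moves → stalemate.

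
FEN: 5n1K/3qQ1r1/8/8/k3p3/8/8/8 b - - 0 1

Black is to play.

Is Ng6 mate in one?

After Ng6: white king on h8; in check: yes, from the black knight on g6.
White has 1 legal reply: Kxg7.
In check but a legal move exists → not checkmate.

no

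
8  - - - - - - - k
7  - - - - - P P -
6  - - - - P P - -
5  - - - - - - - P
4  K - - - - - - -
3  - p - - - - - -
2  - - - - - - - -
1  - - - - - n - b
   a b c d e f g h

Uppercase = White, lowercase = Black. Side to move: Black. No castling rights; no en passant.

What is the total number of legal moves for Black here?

Black to move; king on h8.
In check: yes, from the white pawn on g7.
Legal moves: Kh7.
Count: 1.

1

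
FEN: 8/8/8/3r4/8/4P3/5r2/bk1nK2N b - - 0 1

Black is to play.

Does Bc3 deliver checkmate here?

yes

After Bc3: white king on e1; in check: yes, from the black bishop on c3.
King squares — d1: attacked by Rd5; f1: attacked by Rf2; d2: attacked by Rf2; e2: attacked by Rf2; f2: attacked by Nd1.
White has no legal moves → checkmate.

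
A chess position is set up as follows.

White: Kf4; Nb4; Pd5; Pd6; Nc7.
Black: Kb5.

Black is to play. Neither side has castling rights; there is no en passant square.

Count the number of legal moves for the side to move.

Black to move; king on b5.
In check: yes, from the white knight on c7.
Legal moves: Kb6, Kc5, Ka5, Kc4, Kxb4, Ka4.
Count: 6.

6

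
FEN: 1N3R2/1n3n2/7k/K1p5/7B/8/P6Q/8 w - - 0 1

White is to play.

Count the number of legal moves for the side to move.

4

White to move; king on a5.
In check: yes, from the black knight on b7.
Legal moves: Kb6, Ka6, Kb5, Ka4.
Count: 4.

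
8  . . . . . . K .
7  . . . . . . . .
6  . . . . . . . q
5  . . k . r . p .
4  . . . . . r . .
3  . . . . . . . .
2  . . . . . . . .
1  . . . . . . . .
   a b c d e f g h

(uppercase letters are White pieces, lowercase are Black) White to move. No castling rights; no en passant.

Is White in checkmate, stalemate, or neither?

White to move; white king on g8.
In check: no.
King squares — f7: attacked by Rf4; g7: attacked by Qh6; h7: attacked by Qh6; f8: attacked by Rf4; h8: attacked by Qh6.
Legal moves for White: none.
Not in check and no legal moves → stalemate.

stalemate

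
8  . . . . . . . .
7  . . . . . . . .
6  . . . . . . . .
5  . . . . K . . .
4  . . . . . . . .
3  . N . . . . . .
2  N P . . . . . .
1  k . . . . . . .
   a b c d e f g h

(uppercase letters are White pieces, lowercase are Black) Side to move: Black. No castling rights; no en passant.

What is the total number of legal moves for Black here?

Black to move; king on a1.
In check: yes, from the white knight on b3.
Legal moves: Kxb2, Kxa2, Kb1.
Count: 3.

3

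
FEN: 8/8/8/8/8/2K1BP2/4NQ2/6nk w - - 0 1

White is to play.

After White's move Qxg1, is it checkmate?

After Qxg1: black king on h1; in check: yes, from the white queen on g1.
King squares — g1: attacked by Ne2; g2: attacked by Qg1; h2: attacked by Qg1.
Black has no legal moves → checkmate.

yes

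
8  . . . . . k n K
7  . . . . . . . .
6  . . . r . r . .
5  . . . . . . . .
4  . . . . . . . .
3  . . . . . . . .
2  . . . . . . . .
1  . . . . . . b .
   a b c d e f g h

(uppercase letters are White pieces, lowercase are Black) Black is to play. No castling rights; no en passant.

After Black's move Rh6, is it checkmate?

yes

After Rh6: white king on h8; in check: yes, from the black rook on h6.
King squares — g7: attacked by Kf8; h7: attacked by Rh6; g8: attacked by Kf8.
White has no legal moves → checkmate.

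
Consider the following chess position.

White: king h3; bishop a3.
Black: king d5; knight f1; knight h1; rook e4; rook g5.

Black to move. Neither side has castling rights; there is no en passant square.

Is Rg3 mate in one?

yes

After Rg3: white king on h3; in check: yes, from the black rook on g3.
King squares — g2: attacked by Rg3; h2: attacked by Nf1; g3: attacked by Nf1; g4: attacked by Rg3; h4: attacked by Re4.
White has no legal moves → checkmate.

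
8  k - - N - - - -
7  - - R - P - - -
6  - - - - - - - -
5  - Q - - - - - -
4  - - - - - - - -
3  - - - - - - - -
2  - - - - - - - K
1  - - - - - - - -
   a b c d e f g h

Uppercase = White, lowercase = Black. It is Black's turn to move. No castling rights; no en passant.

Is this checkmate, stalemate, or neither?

stalemate

Black to move; black king on a8.
In check: no.
King squares — a7: attacked by Rc7; b7: attacked by Qb5; b8: attacked by Qb5.
Legal moves for Black: none.
Not in check and no legal moves → stalemate.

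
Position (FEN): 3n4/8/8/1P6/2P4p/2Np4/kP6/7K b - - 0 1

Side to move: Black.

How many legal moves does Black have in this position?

Black to move; king on a2.
In check: yes, from the white knight on c3.
Legal moves: Kb3, Kxb2, Ka1.
Count: 3.

3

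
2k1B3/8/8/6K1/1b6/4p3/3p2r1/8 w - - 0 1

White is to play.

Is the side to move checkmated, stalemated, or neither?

neither

White to move; white king on g5.
In check: yes, from the black rook on g2.
Legal moves for White: Kh6, Kf6, Kh5, Kf5, Kh4, Kf4.
White is in check but has 6 legal moves → neither.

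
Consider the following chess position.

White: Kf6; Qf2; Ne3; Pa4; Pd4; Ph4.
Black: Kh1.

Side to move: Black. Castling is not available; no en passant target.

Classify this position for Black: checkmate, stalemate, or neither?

stalemate

Black to move; black king on h1.
In check: no.
King squares — g1: attacked by Qf2; g2: attacked by Qf2; h2: attacked by Qf2.
Legal moves for Black: none.
Not in check and no legal moves → stalemate.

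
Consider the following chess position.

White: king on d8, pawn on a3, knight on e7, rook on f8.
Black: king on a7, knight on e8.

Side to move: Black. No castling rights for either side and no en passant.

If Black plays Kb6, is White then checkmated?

After Kb6: white king on d8; in check: no.
White is not in check, so this cannot be checkmate.

no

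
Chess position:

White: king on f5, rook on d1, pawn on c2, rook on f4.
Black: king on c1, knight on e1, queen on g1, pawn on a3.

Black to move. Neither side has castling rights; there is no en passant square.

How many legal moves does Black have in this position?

Black to move; king on c1.
In check: yes, from the white rook on d1.
Legal moves: Kxc2, Kb2, Kxd1.
Count: 3.

3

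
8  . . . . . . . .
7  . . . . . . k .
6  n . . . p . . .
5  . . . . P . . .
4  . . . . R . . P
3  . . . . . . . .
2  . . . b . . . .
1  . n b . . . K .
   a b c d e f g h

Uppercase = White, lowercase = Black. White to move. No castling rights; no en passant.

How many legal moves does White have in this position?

15

White to move; king on g1.
In check: no.
Legal moves: Rg4+, Rf4, Rd4, Rc4, Rb4, Ra4, Re3, Re2, Re1, Kh2, Kg2, Kf2, Kh1, Kf1, h5.
Count: 15.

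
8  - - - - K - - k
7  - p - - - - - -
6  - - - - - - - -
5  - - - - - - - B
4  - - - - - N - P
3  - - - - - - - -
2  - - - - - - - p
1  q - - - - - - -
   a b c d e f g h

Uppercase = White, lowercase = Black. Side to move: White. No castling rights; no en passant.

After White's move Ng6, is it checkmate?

After Ng6: black king on h8; in check: yes, from the white knight on g6.
Black has 3 legal replies: Kg8, Kh7, Kg7.
In check but a legal move exists → not checkmate.

no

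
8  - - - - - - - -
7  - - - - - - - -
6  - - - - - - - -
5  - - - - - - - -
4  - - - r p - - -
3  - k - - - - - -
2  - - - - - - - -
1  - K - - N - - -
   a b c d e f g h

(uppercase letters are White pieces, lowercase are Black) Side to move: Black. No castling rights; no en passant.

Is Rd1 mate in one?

yes

After Rd1: white king on b1; in check: yes, from the black rook on d1.
King squares — a1: attacked by Rd1; c1: attacked by Rd1; a2: attacked by Kb3; b2: attacked by Kb3; c2: attacked by Kb3.
White has no legal moves → checkmate.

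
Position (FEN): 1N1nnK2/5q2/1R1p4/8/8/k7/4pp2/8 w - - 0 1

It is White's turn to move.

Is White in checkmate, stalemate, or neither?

White to move; white king on f8.
In check: yes, from the black queen on f7.
King squares — e7: attacked by Qf7; f7: attacked by Nd8; g7: attacked by Qf7; e8: attacked by Qf7; g8: attacked by Qf7.
Legal moves for White: none.
In check with no legal moves → checkmate.

checkmate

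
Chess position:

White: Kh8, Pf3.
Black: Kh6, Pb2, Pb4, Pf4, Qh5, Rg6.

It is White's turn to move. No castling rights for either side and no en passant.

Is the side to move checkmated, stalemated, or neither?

White to move; white king on h8.
In check: no.
King squares — g7: attacked by Rg6; h7: attacked by Kh6; g8: attacked by Rg6.
Legal moves for White: none.
Not in check and no legal moves → stalemate.

stalemate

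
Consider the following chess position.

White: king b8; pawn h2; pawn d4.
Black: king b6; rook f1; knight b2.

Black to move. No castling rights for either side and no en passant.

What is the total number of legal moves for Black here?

22

Black to move; king on b6.
In check: no.
Legal moves: Kc6, Ka6, Kb5, Ka5, Nc4, Na4, Nd3, Nd1, Rf8#, Rf7, Rf6, Rf5, Rf4, Rf3, Rf2, Rh1, Rg1, Re1, Rd1, Rc1, Rb1, Ra1.
Count: 22.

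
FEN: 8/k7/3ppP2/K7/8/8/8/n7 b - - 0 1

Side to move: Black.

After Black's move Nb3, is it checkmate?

no

After Nb3: white king on a5; in check: yes, from the black knight on b3.
White has 3 legal replies: Kb5, Kb4, Ka4.
In check but a legal move exists → not checkmate.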